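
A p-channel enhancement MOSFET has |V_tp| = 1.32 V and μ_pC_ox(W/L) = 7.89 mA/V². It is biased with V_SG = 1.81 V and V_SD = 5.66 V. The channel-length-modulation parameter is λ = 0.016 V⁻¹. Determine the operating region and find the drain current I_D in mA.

V_ov = V_SG − |V_tp| = 1.81 − 1.32 = 0.49 V.
Since V_SD = 5.66 V ≥ V_ov = 0.49 V, the device is in saturation.
I_D = ½ k_p V_ov² (1 + λ V_SD) = 0.5 × 7.89 × 0.49² × (1 + 0.016 × 5.66) = 1.03 mA.

Saturation; I_D = 1.03 mA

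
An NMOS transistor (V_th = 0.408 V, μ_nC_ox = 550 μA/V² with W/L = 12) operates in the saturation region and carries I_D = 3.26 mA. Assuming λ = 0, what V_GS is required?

k_n = μ_nC_ox · (W/L) = 6.6 mA/V².
In saturation I_D = ½ k_n (V_GS − V_th)², so V_GS − V_th = √(2 I_D / k_n) = √(2 × 3.26 / 6.6) = 0.994 V.
V_GS = 0.408 + 0.994 = 1.4 V.

V_GS = 1.40 V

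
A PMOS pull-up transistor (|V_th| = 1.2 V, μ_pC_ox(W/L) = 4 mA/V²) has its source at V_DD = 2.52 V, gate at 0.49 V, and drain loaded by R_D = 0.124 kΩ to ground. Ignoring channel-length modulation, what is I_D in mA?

I_D = 1.38 mA

V_SG = V_DD − V_G = 2.52 − 0.49 = 2.03 V, so V_ov = 2.03 − 1.2 = 0.83 V.
Assume saturation: I_D = ½ k_p V_ov² = 0.5 × 4 × 0.83² = 1.38 mA, giving V_SD = V_DD − I_D R_D = 2.52 − 1.38 × 0.124 = 2.35 V.
V_SD = 2.35 V ≥ V_ov = 0.83 V, confirming saturation.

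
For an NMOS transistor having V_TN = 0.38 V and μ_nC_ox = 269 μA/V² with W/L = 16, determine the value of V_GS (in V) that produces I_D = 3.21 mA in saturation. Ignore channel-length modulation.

V_GS = 1.60 V

k_n = μ_nC_ox · (W/L) = 4.304 mA/V².
In saturation I_D = ½ k_n (V_GS − V_TN)², so V_GS − V_TN = √(2 I_D / k_n) = √(2 × 3.21 / 4.304) = 1.22 V.
V_GS = 0.38 + 1.22 = 1.6 V.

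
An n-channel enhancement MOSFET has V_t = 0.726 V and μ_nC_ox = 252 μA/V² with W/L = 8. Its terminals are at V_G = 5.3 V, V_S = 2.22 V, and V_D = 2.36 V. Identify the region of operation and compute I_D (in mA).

Triode; I_D = 0.645 mA

V_GS = V_G − V_S = 5.3 − 2.22 = 3.08 V; V_DS = V_D − V_S = 2.36 − 2.22 = 0.14 V.
k_n = μ_nC_ox · (W/L) = 2.016 mA/V².
V_ov = V_GS − V_t = 3.08 − 0.726 = 2.35 V.
Since V_DS = 0.14 V < V_ov = 2.35 V, the device is in the triode region.
I_D = k_n [V_ov · V_DS − ½ V_DS²] = 2.016 × [2.35 × 0.14 − 0.5 × 0.14²] = 0.645 mA.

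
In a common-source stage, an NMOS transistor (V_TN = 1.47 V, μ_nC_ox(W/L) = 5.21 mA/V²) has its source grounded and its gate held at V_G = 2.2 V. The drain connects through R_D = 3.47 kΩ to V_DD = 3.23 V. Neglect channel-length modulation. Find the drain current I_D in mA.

I_D = 0.851 mA

V_GS = V_G = 2.2 V, so V_ov = 2.2 − 1.47 = 0.73 V.
Assume saturation: I_D = ½ k_n V_ov² = 0.5 × 5.21 × 0.73² = 1.39 mA, giving V_DS = V_DD − I_D R_D = 3.23 − 1.39 × 3.47 = -1.59 V.
But -1.59 V < V_ov = 0.73 V, so the device is actually in triode.
In triode I_D = k_n[V_ov V_DS − ½ V_DS²] and I_D = (V_DD − V_DS)/R_D. Equating: 9.04 V_DS² − 14.2 V_DS + 3.23 = 0, giving V_DS = 0.276 V (the root below V_ov).
I_D = (3.23 − 0.276) / 3.47 = 0.851 mA.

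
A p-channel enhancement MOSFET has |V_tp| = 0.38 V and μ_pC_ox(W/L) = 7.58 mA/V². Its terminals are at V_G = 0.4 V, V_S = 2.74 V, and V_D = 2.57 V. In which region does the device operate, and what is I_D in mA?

V_SG = V_S − V_G = 2.74 − 0.4 = 2.34 V; V_SD = V_S − V_D = 2.74 − 2.57 = 0.17 V.
V_ov = V_SG − |V_tp| = 2.34 − 0.38 = 1.96 V.
Since V_SD = 0.17 V < V_ov = 1.96 V, the device is in the triode region.
I_D = k_p [V_ov · V_SD − ½ V_SD²] = 7.58 × [1.96 × 0.17 − 0.5 × 0.17²] = 2.42 mA.

Triode; I_D = 2.42 mA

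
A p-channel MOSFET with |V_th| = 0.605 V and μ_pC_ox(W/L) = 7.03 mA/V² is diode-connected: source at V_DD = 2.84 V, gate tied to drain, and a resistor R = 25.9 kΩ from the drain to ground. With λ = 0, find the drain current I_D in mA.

With gate tied to drain, V_SG = V_SD ≥ V_SG − |V_th|, so the device is in saturation.
KCL at the drain: ½ k_p (V_SG − |V_th|)² = (V_DD − V_SG)/R.
Let x = V_SG − 0.605. Then 91 x² + x − 2.235 = 0, giving x = 0.151 V (positive root), so V_SG = 0.756 V.
I_D = (V_DD − V_SG)/R = (2.84 − 0.756) / 25.9 = 0.0805 mA.

I_D = 0.0805 mA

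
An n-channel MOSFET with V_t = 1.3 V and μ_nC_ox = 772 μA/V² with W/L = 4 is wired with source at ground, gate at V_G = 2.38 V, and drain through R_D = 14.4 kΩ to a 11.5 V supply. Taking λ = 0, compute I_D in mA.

I_D = 0.780 mA

V_GS = V_G = 2.38 V, so V_ov = 2.38 − 1.3 = 1.08 V.
k_n = μ_nC_ox · (W/L) = 3.088 mA/V².
Assume saturation: I_D = ½ k_n V_ov² = 0.5 × 3.088 × 1.08² = 1.8 mA, giving V_DS = V_DD − I_D R_D = 11.5 − 1.8 × 14.4 = -14.4 V.
But -14.4 V < V_ov = 1.08 V, so the device is actually in triode.
In triode I_D = k_n[V_ov V_DS − ½ V_DS²] and I_D = (V_DD − V_DS)/R_D. Equating: 22.2 V_DS² − 49.02 V_DS + 11.5 = 0, giving V_DS = 0.267 V (the root below V_ov).
I_D = (11.5 − 0.267) / 14.4 = 0.78 mA.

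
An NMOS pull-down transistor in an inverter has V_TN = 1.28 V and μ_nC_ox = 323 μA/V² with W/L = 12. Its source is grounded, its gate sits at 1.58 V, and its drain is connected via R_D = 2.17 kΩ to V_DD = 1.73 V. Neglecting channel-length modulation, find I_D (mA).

V_GS = V_G = 1.58 V, so V_ov = 1.58 − 1.28 = 0.3 V.
k_n = μ_nC_ox · (W/L) = 3.876 mA/V².
Assume saturation: I_D = ½ k_n V_ov² = 0.5 × 3.876 × 0.3² = 0.174 mA, giving V_DS = V_DD − I_D R_D = 1.73 − 0.174 × 2.17 = 1.35 V.
V_DS = 1.35 V ≥ V_ov = 0.3 V, confirming saturation.

I_D = 0.174 mA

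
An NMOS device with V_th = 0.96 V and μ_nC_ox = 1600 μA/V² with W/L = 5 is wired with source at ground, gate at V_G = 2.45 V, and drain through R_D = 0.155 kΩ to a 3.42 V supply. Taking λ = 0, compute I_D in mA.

V_GS = V_G = 2.45 V, so V_ov = 2.45 − 0.96 = 1.49 V.
k_n = μ_nC_ox · (W/L) = 8 mA/V².
Assume saturation: I_D = ½ k_n V_ov² = 0.5 × 8 × 1.49² = 8.88 mA, giving V_DS = V_DD − I_D R_D = 3.42 − 8.88 × 0.155 = 2.04 V.
V_DS = 2.04 V ≥ V_ov = 1.49 V, confirming saturation.

I_D = 8.88 mA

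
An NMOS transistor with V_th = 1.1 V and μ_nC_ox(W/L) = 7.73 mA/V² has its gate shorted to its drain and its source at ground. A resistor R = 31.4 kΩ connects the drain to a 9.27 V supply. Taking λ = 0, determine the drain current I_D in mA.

I_D = 0.252 mA

With gate tied to drain, V_GS = V_DS ≥ V_GS − V_th, so the device is in saturation.
KCL at the drain: ½ k_n (V_GS − V_th)² = (V_DD − V_GS)/R.
Let x = V_GS − 1.1. Then 121 x² + x − 8.17 = 0, giving x = 0.255 V (positive root), so V_GS = 1.36 V.
I_D = (V_DD − V_GS)/R = (9.27 − 1.36) / 31.4 = 0.252 mA.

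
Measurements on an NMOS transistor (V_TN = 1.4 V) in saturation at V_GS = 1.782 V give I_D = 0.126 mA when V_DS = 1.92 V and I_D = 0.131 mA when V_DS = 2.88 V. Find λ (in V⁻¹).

With V_GS fixed, I_D ∝ (1 + λ V_DS) in saturation, so I_D2/I_D1 = (1 + λ V_DS2)/(1 + λ V_DS1).
0.131/0.126 = 1.04 = (1 + 2.88 λ)/(1 + 1.92 λ).
Solving: λ (I_D1 V_DS2 − I_D2 V_DS1) = I_D2 − I_D1, so λ = (0.131 − 0.126) / (0.126 × 2.88 − 0.131 × 1.92) = 0.005 / 0.111 = 0.0449 V⁻¹.

λ = 0.0449 V⁻¹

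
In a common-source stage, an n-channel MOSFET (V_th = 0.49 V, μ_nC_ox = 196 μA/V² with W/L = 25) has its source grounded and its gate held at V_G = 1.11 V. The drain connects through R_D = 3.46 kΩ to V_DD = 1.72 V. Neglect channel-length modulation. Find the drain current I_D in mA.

I_D = 0.448 mA

V_GS = V_G = 1.11 V, so V_ov = 1.11 − 0.49 = 0.62 V.
k_n = μ_nC_ox · (W/L) = 4.9 mA/V².
Assume saturation: I_D = ½ k_n V_ov² = 0.5 × 4.9 × 0.62² = 0.942 mA, giving V_DS = V_DD − I_D R_D = 1.72 − 0.942 × 3.46 = -1.54 V.
But -1.54 V < V_ov = 0.62 V, so the device is actually in triode.
In triode I_D = k_n[V_ov V_DS − ½ V_DS²] and I_D = (V_DD − V_DS)/R_D. Equating: 8.48 V_DS² − 11.51 V_DS + 1.72 = 0, giving V_DS = 0.171 V (the root below V_ov).
I_D = (1.72 − 0.171) / 3.46 = 0.448 mA.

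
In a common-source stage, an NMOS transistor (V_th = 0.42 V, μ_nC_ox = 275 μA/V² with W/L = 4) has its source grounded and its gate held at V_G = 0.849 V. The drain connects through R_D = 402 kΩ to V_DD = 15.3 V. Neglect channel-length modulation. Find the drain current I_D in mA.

V_GS = V_G = 0.849 V, so V_ov = 0.849 − 0.42 = 0.429 V.
k_n = μ_nC_ox · (W/L) = 1.1 mA/V².
Assume saturation: I_D = ½ k_n V_ov² = 0.5 × 1.1 × 0.429² = 0.101 mA, giving V_DS = V_DD − I_D R_D = 15.3 − 0.101 × 402 = -25.4 V.
But -25.4 V < V_ov = 0.429 V, so the device is actually in triode.
In triode I_D = k_n[V_ov V_DS − ½ V_DS²] and I_D = (V_DD − V_DS)/R_D. Equating: 221 V_DS² − 190.7 V_DS + 15.3 = 0, giving V_DS = 0.0895 V (the root below V_ov).
I_D = (15.3 − 0.0895) / 402 = 0.0378 mA.

I_D = 0.0378 mA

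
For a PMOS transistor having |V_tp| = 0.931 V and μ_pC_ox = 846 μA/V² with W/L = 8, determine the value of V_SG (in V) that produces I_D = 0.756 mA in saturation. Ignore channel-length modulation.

k_p = μ_pC_ox · (W/L) = 6.768 mA/V².
In saturation I_D = ½ k_p (V_SG − |V_tp|)², so V_SG − |V_tp| = √(2 I_D / k_p) = √(2 × 0.756 / 6.768) = 0.473 V.
V_SG = 0.931 + 0.473 = 1.4 V.

V_SG = 1.40 V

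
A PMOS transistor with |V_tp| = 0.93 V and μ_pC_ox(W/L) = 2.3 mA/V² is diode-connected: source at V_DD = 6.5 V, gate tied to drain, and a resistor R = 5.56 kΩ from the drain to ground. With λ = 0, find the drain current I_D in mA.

I_D = 0.847 mA

With gate tied to drain, V_SG = V_SD ≥ V_SG − |V_tp|, so the device is in saturation.
KCL at the drain: ½ k_p (V_SG − |V_tp|)² = (V_DD − V_SG)/R.
Let x = V_SG − 0.93. Then 6.39 x² + x − 5.57 = 0, giving x = 0.858 V (positive root), so V_SG = 1.79 V.
I_D = (V_DD − V_SG)/R = (6.5 − 1.79) / 5.56 = 0.847 mA.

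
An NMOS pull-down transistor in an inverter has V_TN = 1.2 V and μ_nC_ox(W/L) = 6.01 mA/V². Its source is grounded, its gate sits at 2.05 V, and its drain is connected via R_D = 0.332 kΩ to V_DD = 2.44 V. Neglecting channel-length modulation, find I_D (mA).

V_GS = V_G = 2.05 V, so V_ov = 2.05 − 1.2 = 0.85 V.
Assume saturation: I_D = ½ k_n V_ov² = 0.5 × 6.01 × 0.85² = 2.17 mA, giving V_DS = V_DD − I_D R_D = 2.44 − 2.17 × 0.332 = 1.72 V.
V_DS = 1.72 V ≥ V_ov = 0.85 V, confirming saturation.

I_D = 2.17 mA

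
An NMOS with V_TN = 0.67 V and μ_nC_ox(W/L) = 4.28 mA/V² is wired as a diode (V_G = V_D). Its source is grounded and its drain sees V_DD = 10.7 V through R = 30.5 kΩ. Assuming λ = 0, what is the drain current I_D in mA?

I_D = 0.316 mA

With gate tied to drain, V_GS = V_DS ≥ V_GS − V_TN, so the device is in saturation.
KCL at the drain: ½ k_n (V_GS − V_TN)² = (V_DD − V_GS)/R.
Let x = V_GS − 0.67. Then 65.3 x² + x − 10.03 = 0, giving x = 0.384 V (positive root), so V_GS = 1.05 V.
I_D = (V_DD − V_GS)/R = (10.7 − 1.05) / 30.5 = 0.316 mA.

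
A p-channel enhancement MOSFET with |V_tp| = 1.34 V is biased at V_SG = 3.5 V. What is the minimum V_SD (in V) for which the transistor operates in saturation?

The boundary between triode and saturation is V_SD = V_SG − |V_tp| = V_ov.
V_ov = 3.5 − 1.34 = 2.16 V.

V_SD,sat = 2.16 V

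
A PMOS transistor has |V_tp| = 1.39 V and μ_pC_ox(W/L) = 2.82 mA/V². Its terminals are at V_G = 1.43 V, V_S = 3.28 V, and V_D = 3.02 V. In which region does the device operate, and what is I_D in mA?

V_SG = V_S − V_G = 3.28 − 1.43 = 1.85 V; V_SD = V_S − V_D = 3.28 − 3.02 = 0.26 V.
V_ov = V_SG − |V_tp| = 1.85 − 1.39 = 0.46 V.
Since V_SD = 0.26 V < V_ov = 0.46 V, the device is in the triode region.
I_D = k_p [V_ov · V_SD − ½ V_SD²] = 2.82 × [0.46 × 0.26 − 0.5 × 0.26²] = 0.242 mA.

Triode; I_D = 0.242 mA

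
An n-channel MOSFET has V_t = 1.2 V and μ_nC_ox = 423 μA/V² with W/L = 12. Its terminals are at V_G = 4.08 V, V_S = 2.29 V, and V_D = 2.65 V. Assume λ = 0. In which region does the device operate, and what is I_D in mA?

V_GS = V_G − V_S = 4.08 − 2.29 = 1.79 V; V_DS = V_D − V_S = 2.65 − 2.29 = 0.36 V.
k_n = μ_nC_ox · (W/L) = 5.076 mA/V².
V_ov = V_GS − V_t = 1.79 − 1.2 = 0.59 V.
Since V_DS = 0.36 V < V_ov = 0.59 V, the device is in the triode region.
I_D = k_n [V_ov · V_DS − ½ V_DS²] = 5.076 × [0.59 × 0.36 − 0.5 × 0.36²] = 0.749 mA.

Triode; I_D = 0.749 mA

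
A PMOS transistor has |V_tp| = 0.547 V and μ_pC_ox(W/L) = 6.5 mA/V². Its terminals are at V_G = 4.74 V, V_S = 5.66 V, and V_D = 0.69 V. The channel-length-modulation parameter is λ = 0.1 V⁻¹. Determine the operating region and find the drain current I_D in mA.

Saturation; I_D = 0.677 mA

V_SG = V_S − V_G = 5.66 − 4.74 = 0.92 V; V_SD = V_S − V_D = 5.66 − 0.69 = 4.97 V.
V_ov = V_SG − |V_tp| = 0.92 − 0.547 = 0.373 V.
Since V_SD = 4.97 V ≥ V_ov = 0.373 V, the device is in saturation.
I_D = ½ k_p V_ov² (1 + λ V_SD) = 0.5 × 6.5 × 0.373² × (1 + 0.1 × 4.97) = 0.677 mA.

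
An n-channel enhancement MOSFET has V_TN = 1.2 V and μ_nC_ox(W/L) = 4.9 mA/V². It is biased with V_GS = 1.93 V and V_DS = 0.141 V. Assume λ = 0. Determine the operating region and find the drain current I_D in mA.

V_ov = V_GS − V_TN = 1.93 − 1.2 = 0.73 V.
Since V_DS = 0.141 V < V_ov = 0.73 V, the device is in the triode region.
I_D = k_n [V_ov · V_DS − ½ V_DS²] = 4.9 × [0.73 × 0.141 − 0.5 × 0.141²] = 0.456 mA.

Triode; I_D = 0.456 mA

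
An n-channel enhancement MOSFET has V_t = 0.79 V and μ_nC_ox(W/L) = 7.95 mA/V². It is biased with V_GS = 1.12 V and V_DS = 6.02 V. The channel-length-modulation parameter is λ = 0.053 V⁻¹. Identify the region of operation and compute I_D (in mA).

Saturation; I_D = 0.571 mA

V_ov = V_GS − V_t = 1.12 − 0.79 = 0.33 V.
Since V_DS = 6.02 V ≥ V_ov = 0.33 V, the device is in saturation.
I_D = ½ k_n V_ov² (1 + λ V_DS) = 0.5 × 7.95 × 0.33² × (1 + 0.053 × 6.02) = 0.571 mA.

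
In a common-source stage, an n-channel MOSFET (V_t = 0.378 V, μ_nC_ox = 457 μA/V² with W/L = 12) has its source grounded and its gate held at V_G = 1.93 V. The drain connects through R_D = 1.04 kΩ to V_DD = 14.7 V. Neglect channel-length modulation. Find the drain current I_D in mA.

I_D = 6.60 mA

V_GS = V_G = 1.93 V, so V_ov = 1.93 − 0.378 = 1.55 V.
k_n = μ_nC_ox · (W/L) = 5.484 mA/V².
Assume saturation: I_D = ½ k_n V_ov² = 0.5 × 5.484 × 1.55² = 6.6 mA, giving V_DS = V_DD − I_D R_D = 14.7 − 6.6 × 1.04 = 7.83 V.
V_DS = 7.83 V ≥ V_ov = 1.55 V, confirming saturation.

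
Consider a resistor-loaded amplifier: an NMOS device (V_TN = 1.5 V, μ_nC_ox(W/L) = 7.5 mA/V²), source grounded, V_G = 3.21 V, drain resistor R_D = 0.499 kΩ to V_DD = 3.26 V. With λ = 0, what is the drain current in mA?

V_GS = V_G = 3.21 V, so V_ov = 3.21 − 1.5 = 1.71 V.
Assume saturation: I_D = ½ k_n V_ov² = 0.5 × 7.5 × 1.71² = 11 mA, giving V_DS = V_DD − I_D R_D = 3.26 − 11 × 0.499 = -2.21 V.
But -2.21 V < V_ov = 1.71 V, so the device is actually in triode.
In triode I_D = k_n[V_ov V_DS − ½ V_DS²] and I_D = (V_DD − V_DS)/R_D. Equating: 1.87 V_DS² − 7.4 V_DS + 3.26 = 0, giving V_DS = 0.505 V (the root below V_ov).
I_D = (3.26 − 0.505) / 0.499 = 5.52 mA.

I_D = 5.52 mA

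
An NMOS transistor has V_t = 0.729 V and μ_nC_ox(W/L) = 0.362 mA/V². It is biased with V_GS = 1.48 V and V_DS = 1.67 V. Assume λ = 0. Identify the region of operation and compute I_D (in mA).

Saturation; I_D = 0.102 mA

V_ov = V_GS − V_t = 1.48 − 0.729 = 0.751 V.
Since V_DS = 1.67 V ≥ V_ov = 0.751 V, the device is in saturation.
I_D = ½ k_n V_ov² = 0.5 × 0.362 × 0.751² = 0.102 mA.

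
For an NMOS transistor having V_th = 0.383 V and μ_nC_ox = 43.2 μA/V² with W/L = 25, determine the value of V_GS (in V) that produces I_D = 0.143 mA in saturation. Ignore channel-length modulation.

k_n = μ_nC_ox · (W/L) = 1.08 mA/V².
In saturation I_D = ½ k_n (V_GS − V_th)², so V_GS − V_th = √(2 I_D / k_n) = √(2 × 0.143 / 1.08) = 0.515 V.
V_GS = 0.383 + 0.515 = 0.898 V.

V_GS = 0.898 V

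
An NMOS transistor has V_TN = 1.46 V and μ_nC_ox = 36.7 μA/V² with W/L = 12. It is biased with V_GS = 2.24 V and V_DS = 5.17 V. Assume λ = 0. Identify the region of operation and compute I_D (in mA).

k_n = μ_nC_ox · (W/L) = 0.4404 mA/V².
V_ov = V_GS − V_TN = 2.24 − 1.46 = 0.78 V.
Since V_DS = 5.17 V ≥ V_ov = 0.78 V, the device is in saturation.
I_D = ½ k_n V_ov² = 0.5 × 0.4404 × 0.78² = 0.134 mA.

Saturation; I_D = 0.134 mA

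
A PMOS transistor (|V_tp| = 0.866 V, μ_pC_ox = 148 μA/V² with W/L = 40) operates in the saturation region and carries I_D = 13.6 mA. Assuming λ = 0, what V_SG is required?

V_SG = 3.01 V

k_p = μ_pC_ox · (W/L) = 5.92 mA/V².
In saturation I_D = ½ k_p (V_SG − |V_tp|)², so V_SG − |V_tp| = √(2 I_D / k_p) = √(2 × 13.6 / 5.92) = 2.14 V.
V_SG = 0.866 + 2.14 = 3.01 V.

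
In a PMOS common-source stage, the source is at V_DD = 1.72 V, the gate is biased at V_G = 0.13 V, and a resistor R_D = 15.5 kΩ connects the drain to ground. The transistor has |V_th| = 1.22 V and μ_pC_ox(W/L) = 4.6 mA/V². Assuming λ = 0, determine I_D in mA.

I_D = 0.107 mA

V_SG = V_DD − V_G = 1.72 − 0.13 = 1.59 V, so V_ov = 1.59 − 1.22 = 0.37 V.
Assume saturation: I_D = ½ k_p V_ov² = 0.5 × 4.6 × 0.37² = 0.315 mA, giving V_SD = V_DD − I_D R_D = 1.72 − 0.315 × 15.5 = -3.16 V.
But -3.16 V < V_ov = 0.37 V, so the device is actually in triode.
In triode I_D = k_p[V_ov V_SD − ½ V_SD²] and I_D = (V_DD − V_SD)/R_D. Equating: 35.6 V_SD² − 27.38 V_SD + 1.72 = 0, giving V_SD = 0.069 V (the root below V_ov).
I_D = (1.72 − 0.069) / 15.5 = 0.107 mA.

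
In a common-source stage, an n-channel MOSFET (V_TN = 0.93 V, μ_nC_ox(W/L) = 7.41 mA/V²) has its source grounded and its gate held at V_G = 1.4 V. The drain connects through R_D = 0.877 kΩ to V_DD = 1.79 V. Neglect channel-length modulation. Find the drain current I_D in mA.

V_GS = V_G = 1.4 V, so V_ov = 1.4 − 0.93 = 0.47 V.
Assume saturation: I_D = ½ k_n V_ov² = 0.5 × 7.41 × 0.47² = 0.818 mA, giving V_DS = V_DD − I_D R_D = 1.79 − 0.818 × 0.877 = 1.07 V.
V_DS = 1.07 V ≥ V_ov = 0.47 V, confirming saturation.

I_D = 0.818 mA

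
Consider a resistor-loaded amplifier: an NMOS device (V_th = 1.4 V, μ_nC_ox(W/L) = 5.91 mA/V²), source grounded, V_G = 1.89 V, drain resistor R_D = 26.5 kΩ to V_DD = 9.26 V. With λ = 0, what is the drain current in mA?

I_D = 0.344 mA

V_GS = V_G = 1.89 V, so V_ov = 1.89 − 1.4 = 0.49 V.
Assume saturation: I_D = ½ k_n V_ov² = 0.5 × 5.91 × 0.49² = 0.709 mA, giving V_DS = V_DD − I_D R_D = 9.26 − 0.709 × 26.5 = -9.54 V.
But -9.54 V < V_ov = 0.49 V, so the device is actually in triode.
In triode I_D = k_n[V_ov V_DS − ½ V_DS²] and I_D = (V_DD − V_DS)/R_D. Equating: 78.3 V_DS² − 77.74 V_DS + 9.26 = 0, giving V_DS = 0.138 V (the root below V_ov).
I_D = (9.26 − 0.138) / 26.5 = 0.344 mA.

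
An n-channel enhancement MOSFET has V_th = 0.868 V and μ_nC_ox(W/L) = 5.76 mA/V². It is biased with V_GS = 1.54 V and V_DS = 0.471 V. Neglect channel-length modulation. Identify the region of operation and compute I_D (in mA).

Triode; I_D = 1.18 mA

V_ov = V_GS − V_th = 1.54 − 0.868 = 0.672 V.
Since V_DS = 0.471 V < V_ov = 0.672 V, the device is in the triode region.
I_D = k_n [V_ov · V_DS − ½ V_DS²] = 5.76 × [0.672 × 0.471 − 0.5 × 0.471²] = 1.18 mA.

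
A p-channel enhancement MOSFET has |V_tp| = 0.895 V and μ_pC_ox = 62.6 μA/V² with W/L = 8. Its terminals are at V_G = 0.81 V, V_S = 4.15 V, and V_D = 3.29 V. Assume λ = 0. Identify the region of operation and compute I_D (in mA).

Triode; I_D = 0.868 mA

V_SG = V_S − V_G = 4.15 − 0.81 = 3.34 V; V_SD = V_S − V_D = 4.15 − 3.29 = 0.86 V.
k_p = μ_pC_ox · (W/L) = 0.5008 mA/V².
V_ov = V_SG − |V_tp| = 3.34 − 0.895 = 2.45 V.
Since V_SD = 0.86 V < V_ov = 2.45 V, the device is in the triode region.
I_D = k_p [V_ov · V_SD − ½ V_SD²] = 0.5008 × [2.45 × 0.86 − 0.5 × 0.86²] = 0.868 mA.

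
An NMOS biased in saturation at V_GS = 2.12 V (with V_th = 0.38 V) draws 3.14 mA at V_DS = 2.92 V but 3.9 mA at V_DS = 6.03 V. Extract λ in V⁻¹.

With V_GS fixed, I_D ∝ (1 + λ V_DS) in saturation, so I_D2/I_D1 = (1 + λ V_DS2)/(1 + λ V_DS1).
3.9/3.14 = 1.242 = (1 + 6.03 λ)/(1 + 2.92 λ).
Solving: λ (I_D1 V_DS2 − I_D2 V_DS1) = I_D2 − I_D1, so λ = (3.9 − 3.14) / (3.14 × 6.03 − 3.9 × 2.92) = 0.76 / 7.55 = 0.101 V⁻¹.

λ = 0.101 V⁻¹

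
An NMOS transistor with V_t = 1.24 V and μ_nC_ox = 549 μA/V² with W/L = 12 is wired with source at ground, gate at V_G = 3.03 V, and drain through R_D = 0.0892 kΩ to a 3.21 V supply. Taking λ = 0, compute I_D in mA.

V_GS = V_G = 3.03 V, so V_ov = 3.03 − 1.24 = 1.79 V.
k_n = μ_nC_ox · (W/L) = 6.588 mA/V².
Assume saturation: I_D = ½ k_n V_ov² = 0.5 × 6.588 × 1.79² = 10.6 mA, giving V_DS = V_DD − I_D R_D = 3.21 − 10.6 × 0.0892 = 2.27 V.
V_DS = 2.27 V ≥ V_ov = 1.79 V, confirming saturation.

I_D = 10.6 mA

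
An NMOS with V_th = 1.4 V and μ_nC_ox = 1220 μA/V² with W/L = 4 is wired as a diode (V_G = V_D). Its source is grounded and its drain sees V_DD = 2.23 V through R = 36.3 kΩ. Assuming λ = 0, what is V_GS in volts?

V_GS = 1.49 V

With gate tied to drain, V_GS = V_DS ≥ V_GS − V_th, so the device is in saturation.
k_n = μ_nC_ox · (W/L) = 4.88 mA/V².
KCL at the drain: ½ k_n (V_GS − V_th)² = (V_DD − V_GS)/R.
Let x = V_GS − 1.4. Then 88.6 x² + x − 0.83 = 0, giving x = 0.0913 V (positive root), so V_GS = 1.49 V.
I_D = (V_DD − V_GS)/R = (2.23 − 1.49) / 36.3 = 0.0203 mA.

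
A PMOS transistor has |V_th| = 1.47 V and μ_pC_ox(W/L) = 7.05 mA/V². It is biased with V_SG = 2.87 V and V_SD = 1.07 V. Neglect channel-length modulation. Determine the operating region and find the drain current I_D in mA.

V_ov = V_SG − |V_th| = 2.87 − 1.47 = 1.4 V.
Since V_SD = 1.07 V < V_ov = 1.4 V, the device is in the triode region.
I_D = k_p [V_ov · V_SD − ½ V_SD²] = 7.05 × [1.4 × 1.07 − 0.5 × 1.07²] = 6.53 mA.

Triode; I_D = 6.53 mA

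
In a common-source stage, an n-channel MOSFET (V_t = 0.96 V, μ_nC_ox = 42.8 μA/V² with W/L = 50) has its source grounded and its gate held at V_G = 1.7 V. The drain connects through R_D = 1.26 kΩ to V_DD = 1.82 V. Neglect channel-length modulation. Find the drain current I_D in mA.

I_D = 0.586 mA

V_GS = V_G = 1.7 V, so V_ov = 1.7 − 0.96 = 0.74 V.
k_n = μ_nC_ox · (W/L) = 2.14 mA/V².
Assume saturation: I_D = ½ k_n V_ov² = 0.5 × 2.14 × 0.74² = 0.586 mA, giving V_DS = V_DD − I_D R_D = 1.82 − 0.586 × 1.26 = 1.08 V.
V_DS = 1.08 V ≥ V_ov = 0.74 V, confirming saturation.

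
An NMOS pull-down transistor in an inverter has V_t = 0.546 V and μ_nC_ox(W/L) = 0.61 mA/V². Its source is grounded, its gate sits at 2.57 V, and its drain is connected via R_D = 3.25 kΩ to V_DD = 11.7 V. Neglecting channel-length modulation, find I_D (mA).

I_D = 1.25 mA

V_GS = V_G = 2.57 V, so V_ov = 2.57 − 0.546 = 2.02 V.
Assume saturation: I_D = ½ k_n V_ov² = 0.5 × 0.61 × 2.02² = 1.25 mA, giving V_DS = V_DD − I_D R_D = 11.7 − 1.25 × 3.25 = 7.64 V.
V_DS = 7.64 V ≥ V_ov = 2.02 V, confirming saturation.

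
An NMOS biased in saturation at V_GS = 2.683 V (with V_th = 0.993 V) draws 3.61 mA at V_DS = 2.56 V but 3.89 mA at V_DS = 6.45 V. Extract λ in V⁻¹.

λ = 0.0210 V⁻¹

With V_GS fixed, I_D ∝ (1 + λ V_DS) in saturation, so I_D2/I_D1 = (1 + λ V_DS2)/(1 + λ V_DS1).
3.89/3.61 = 1.078 = (1 + 6.45 λ)/(1 + 2.56 λ).
Solving: λ (I_D1 V_DS2 − I_D2 V_DS1) = I_D2 − I_D1, so λ = (3.89 − 3.61) / (3.61 × 6.45 − 3.89 × 2.56) = 0.28 / 13.3 = 0.021 V⁻¹.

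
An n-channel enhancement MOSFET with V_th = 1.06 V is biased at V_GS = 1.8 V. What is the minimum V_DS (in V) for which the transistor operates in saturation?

The boundary between triode and saturation is V_DS = V_GS − V_th = V_ov.
V_ov = 1.8 − 1.06 = 0.74 V.

V_DS,sat = 0.740 V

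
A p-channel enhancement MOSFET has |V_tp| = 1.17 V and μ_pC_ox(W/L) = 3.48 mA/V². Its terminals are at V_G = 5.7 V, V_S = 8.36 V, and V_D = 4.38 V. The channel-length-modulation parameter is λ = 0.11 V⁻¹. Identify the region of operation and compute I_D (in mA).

Saturation; I_D = 5.55 mA

V_SG = V_S − V_G = 8.36 − 5.7 = 2.66 V; V_SD = V_S − V_D = 8.36 − 4.38 = 3.98 V.
V_ov = V_SG − |V_tp| = 2.66 − 1.17 = 1.49 V.
Since V_SD = 3.98 V ≥ V_ov = 1.49 V, the device is in saturation.
I_D = ½ k_p V_ov² (1 + λ V_SD) = 0.5 × 3.48 × 1.49² × (1 + 0.11 × 3.98) = 5.55 mA.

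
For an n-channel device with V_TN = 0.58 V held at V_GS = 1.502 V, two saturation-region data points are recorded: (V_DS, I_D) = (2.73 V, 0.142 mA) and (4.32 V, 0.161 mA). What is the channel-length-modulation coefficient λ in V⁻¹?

λ = 0.109 V⁻¹

With V_GS fixed, I_D ∝ (1 + λ V_DS) in saturation, so I_D2/I_D1 = (1 + λ V_DS2)/(1 + λ V_DS1).
0.161/0.142 = 1.134 = (1 + 4.32 λ)/(1 + 2.73 λ).
Solving: λ (I_D1 V_DS2 − I_D2 V_DS1) = I_D2 − I_D1, so λ = (0.161 − 0.142) / (0.142 × 4.32 − 0.161 × 2.73) = 0.019 / 0.174 = 0.109 V⁻¹.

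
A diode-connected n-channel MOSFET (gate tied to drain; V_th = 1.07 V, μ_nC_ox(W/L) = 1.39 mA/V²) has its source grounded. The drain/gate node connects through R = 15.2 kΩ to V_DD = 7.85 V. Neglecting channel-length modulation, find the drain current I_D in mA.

I_D = 0.396 mA

With gate tied to drain, V_GS = V_DS ≥ V_GS − V_th, so the device is in saturation.
KCL at the drain: ½ k_n (V_GS − V_th)² = (V_DD − V_GS)/R.
Let x = V_GS − 1.07. Then 10.6 x² + x − 6.78 = 0, giving x = 0.755 V (positive root), so V_GS = 1.83 V.
I_D = (V_DD − V_GS)/R = (7.85 − 1.83) / 15.2 = 0.396 mA.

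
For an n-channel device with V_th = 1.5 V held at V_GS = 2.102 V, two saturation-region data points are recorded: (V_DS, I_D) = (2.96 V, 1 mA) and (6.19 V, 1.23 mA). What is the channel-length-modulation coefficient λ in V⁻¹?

With V_GS fixed, I_D ∝ (1 + λ V_DS) in saturation, so I_D2/I_D1 = (1 + λ V_DS2)/(1 + λ V_DS1).
1.23/1 = 1.23 = (1 + 6.19 λ)/(1 + 2.96 λ).
Solving: λ (I_D1 V_DS2 − I_D2 V_DS1) = I_D2 − I_D1, so λ = (1.23 − 1) / (1 × 6.19 − 1.23 × 2.96) = 0.23 / 2.55 = 0.0902 V⁻¹.

λ = 0.0902 V⁻¹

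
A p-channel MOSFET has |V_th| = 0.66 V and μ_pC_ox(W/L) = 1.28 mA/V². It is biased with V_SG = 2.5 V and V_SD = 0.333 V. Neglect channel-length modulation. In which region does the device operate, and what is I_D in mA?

Triode; I_D = 0.713 mA

V_ov = V_SG − |V_th| = 2.5 − 0.66 = 1.84 V.
Since V_SD = 0.333 V < V_ov = 1.84 V, the device is in the triode region.
I_D = k_p [V_ov · V_SD − ½ V_SD²] = 1.28 × [1.84 × 0.333 − 0.5 × 0.333²] = 0.713 mA.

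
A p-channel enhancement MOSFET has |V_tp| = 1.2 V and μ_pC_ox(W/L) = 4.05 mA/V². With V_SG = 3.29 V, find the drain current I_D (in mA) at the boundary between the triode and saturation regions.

I_D = 8.85 mA

At the boundary V_SD = V_ov = V_SG − |V_tp| = 3.29 − 1.2 = 2.09 V.
I_D = ½ k_p V_ov² = 0.5 × 4.05 × 2.09² = 8.85 mA.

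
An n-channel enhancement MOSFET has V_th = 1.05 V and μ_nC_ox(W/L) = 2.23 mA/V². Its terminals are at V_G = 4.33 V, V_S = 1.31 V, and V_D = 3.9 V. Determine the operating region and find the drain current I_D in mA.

V_GS = V_G − V_S = 4.33 − 1.31 = 3.02 V; V_DS = V_D − V_S = 3.9 − 1.31 = 2.59 V.
V_ov = V_GS − V_th = 3.02 − 1.05 = 1.97 V.
Since V_DS = 2.59 V ≥ V_ov = 1.97 V, the device is in saturation.
I_D = ½ k_n V_ov² = 0.5 × 2.23 × 1.97² = 4.33 mA.

Saturation; I_D = 4.33 mA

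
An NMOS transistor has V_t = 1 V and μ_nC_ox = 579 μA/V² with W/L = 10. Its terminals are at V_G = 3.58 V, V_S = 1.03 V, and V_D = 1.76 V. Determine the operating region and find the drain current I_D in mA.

V_GS = V_G − V_S = 3.58 − 1.03 = 2.55 V; V_DS = V_D − V_S = 1.76 − 1.03 = 0.73 V.
k_n = μ_nC_ox · (W/L) = 5.79 mA/V².
V_ov = V_GS − V_t = 2.55 − 1 = 1.55 V.
Since V_DS = 0.73 V < V_ov = 1.55 V, the device is in the triode region.
I_D = k_n [V_ov · V_DS − ½ V_DS²] = 5.79 × [1.55 × 0.73 − 0.5 × 0.73²] = 5.01 mA.

Triode; I_D = 5.01 mA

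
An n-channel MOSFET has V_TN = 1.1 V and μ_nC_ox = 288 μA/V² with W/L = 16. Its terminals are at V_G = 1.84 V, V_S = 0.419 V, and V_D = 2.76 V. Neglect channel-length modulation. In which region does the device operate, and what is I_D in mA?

V_GS = V_G − V_S = 1.84 − 0.419 = 1.42 V; V_DS = V_D − V_S = 2.76 − 0.419 = 2.34 V.
k_n = μ_nC_ox · (W/L) = 4.608 mA/V².
V_ov = V_GS − V_TN = 1.42 − 1.1 = 0.321 V.
Since V_DS = 2.34 V ≥ V_ov = 0.321 V, the device is in saturation.
I_D = ½ k_n V_ov² = 0.5 × 4.608 × 0.321² = 0.237 mA.

Saturation; I_D = 0.237 mA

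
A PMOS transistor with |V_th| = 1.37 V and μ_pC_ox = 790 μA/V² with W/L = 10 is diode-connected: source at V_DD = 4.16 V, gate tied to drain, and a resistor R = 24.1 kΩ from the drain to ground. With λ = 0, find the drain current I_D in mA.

With gate tied to drain, V_SG = V_SD ≥ V_SG − |V_th|, so the device is in saturation.
k_p = μ_pC_ox · (W/L) = 7.9 mA/V².
KCL at the drain: ½ k_p (V_SG − |V_th|)² = (V_DD − V_SG)/R.
Let x = V_SG − 1.37. Then 95.2 x² + x − 2.79 = 0, giving x = 0.166 V (positive root), so V_SG = 1.54 V.
I_D = (V_DD − V_SG)/R = (4.16 − 1.54) / 24.1 = 0.109 mA.

I_D = 0.109 mA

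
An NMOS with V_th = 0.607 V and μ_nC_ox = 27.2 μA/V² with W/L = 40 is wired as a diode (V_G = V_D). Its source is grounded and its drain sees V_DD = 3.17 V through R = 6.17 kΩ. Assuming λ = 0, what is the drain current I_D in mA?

I_D = 0.296 mA

With gate tied to drain, V_GS = V_DS ≥ V_GS − V_th, so the device is in saturation.
k_n = μ_nC_ox · (W/L) = 1.088 mA/V².
KCL at the drain: ½ k_n (V_GS − V_th)² = (V_DD − V_GS)/R.
Let x = V_GS − 0.607. Then 3.36 x² + x − 2.563 = 0, giving x = 0.737 V (positive root), so V_GS = 1.34 V.
I_D = (V_DD − V_GS)/R = (3.17 − 1.34) / 6.17 = 0.296 mA.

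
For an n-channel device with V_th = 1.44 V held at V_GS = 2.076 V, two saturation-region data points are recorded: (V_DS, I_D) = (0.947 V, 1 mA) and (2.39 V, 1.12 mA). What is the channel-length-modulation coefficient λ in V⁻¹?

With V_GS fixed, I_D ∝ (1 + λ V_DS) in saturation, so I_D2/I_D1 = (1 + λ V_DS2)/(1 + λ V_DS1).
1.12/1 = 1.12 = (1 + 2.39 λ)/(1 + 0.947 λ).
Solving: λ (I_D1 V_DS2 − I_D2 V_DS1) = I_D2 − I_D1, so λ = (1.12 − 1) / (1 × 2.39 − 1.12 × 0.947) = 0.12 / 1.33 = 0.0903 V⁻¹.

λ = 0.0903 V⁻¹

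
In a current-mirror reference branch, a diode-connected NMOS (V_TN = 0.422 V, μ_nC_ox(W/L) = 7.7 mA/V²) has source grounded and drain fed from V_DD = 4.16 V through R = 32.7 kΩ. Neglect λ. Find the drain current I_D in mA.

I_D = 0.109 mA

With gate tied to drain, V_GS = V_DS ≥ V_GS − V_TN, so the device is in saturation.
KCL at the drain: ½ k_n (V_GS − V_TN)² = (V_DD − V_GS)/R.
Let x = V_GS − 0.422. Then 126 x² + x − 3.738 = 0, giving x = 0.168 V (positive root), so V_GS = 0.59 V.
I_D = (V_DD − V_GS)/R = (4.16 − 0.59) / 32.7 = 0.109 mA.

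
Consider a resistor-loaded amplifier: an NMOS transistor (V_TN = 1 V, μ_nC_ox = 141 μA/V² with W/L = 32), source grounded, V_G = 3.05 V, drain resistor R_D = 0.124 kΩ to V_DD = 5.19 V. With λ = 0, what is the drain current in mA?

V_GS = V_G = 3.05 V, so V_ov = 3.05 − 1 = 2.05 V.
k_n = μ_nC_ox · (W/L) = 4.512 mA/V².
Assume saturation: I_D = ½ k_n V_ov² = 0.5 × 4.512 × 2.05² = 9.48 mA, giving V_DS = V_DD − I_D R_D = 5.19 − 9.48 × 0.124 = 4.01 V.
V_DS = 4.01 V ≥ V_ov = 2.05 V, confirming saturation.

I_D = 9.48 mA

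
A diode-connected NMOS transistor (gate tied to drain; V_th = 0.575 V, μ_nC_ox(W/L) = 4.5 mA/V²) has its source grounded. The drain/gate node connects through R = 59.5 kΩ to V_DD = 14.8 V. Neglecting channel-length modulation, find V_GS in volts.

V_GS = 0.897 V

With gate tied to drain, V_GS = V_DS ≥ V_GS − V_th, so the device is in saturation.
KCL at the drain: ½ k_n (V_GS − V_th)² = (V_DD − V_GS)/R.
Let x = V_GS − 0.575. Then 134 x² + x − 14.23 = 0, giving x = 0.322 V (positive root), so V_GS = 0.897 V.
I_D = (V_DD − V_GS)/R = (14.8 − 0.897) / 59.5 = 0.234 mA.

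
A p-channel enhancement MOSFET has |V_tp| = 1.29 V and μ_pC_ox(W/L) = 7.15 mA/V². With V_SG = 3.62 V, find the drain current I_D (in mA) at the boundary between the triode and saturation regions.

At the boundary V_SD = V_ov = V_SG − |V_tp| = 3.62 − 1.29 = 2.33 V.
I_D = ½ k_p V_ov² = 0.5 × 7.15 × 2.33² = 19.4 mA.

I_D = 19.4 mA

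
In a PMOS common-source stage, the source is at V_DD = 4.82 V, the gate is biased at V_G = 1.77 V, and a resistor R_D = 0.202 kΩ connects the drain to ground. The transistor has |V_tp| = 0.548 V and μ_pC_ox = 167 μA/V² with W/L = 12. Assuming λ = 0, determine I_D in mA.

V_SG = V_DD − V_G = 4.82 − 1.77 = 3.05 V, so V_ov = 3.05 − 0.548 = 2.5 V.
k_p = μ_pC_ox · (W/L) = 2.004 mA/V².
Assume saturation: I_D = ½ k_p V_ov² = 0.5 × 2.004 × 2.5² = 6.27 mA, giving V_SD = V_DD − I_D R_D = 4.82 − 6.27 × 0.202 = 3.55 V.
V_SD = 3.55 V ≥ V_ov = 2.5 V, confirming saturation.

I_D = 6.27 mA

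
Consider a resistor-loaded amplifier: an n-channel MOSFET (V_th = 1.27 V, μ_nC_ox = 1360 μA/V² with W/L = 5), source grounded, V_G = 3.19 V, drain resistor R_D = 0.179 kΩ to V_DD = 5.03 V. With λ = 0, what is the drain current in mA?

V_GS = V_G = 3.19 V, so V_ov = 3.19 − 1.27 = 1.92 V.
k_n = μ_nC_ox · (W/L) = 6.8 mA/V².
Assume saturation: I_D = ½ k_n V_ov² = 0.5 × 6.8 × 1.92² = 12.5 mA, giving V_DS = V_DD − I_D R_D = 5.03 − 12.5 × 0.179 = 2.79 V.
V_DS = 2.79 V ≥ V_ov = 1.92 V, confirming saturation.

I_D = 12.5 mA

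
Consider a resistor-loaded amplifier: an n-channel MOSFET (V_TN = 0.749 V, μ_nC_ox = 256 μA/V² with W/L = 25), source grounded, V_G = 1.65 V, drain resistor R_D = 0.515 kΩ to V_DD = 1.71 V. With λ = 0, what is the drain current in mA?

I_D = 2.23 mA

V_GS = V_G = 1.65 V, so V_ov = 1.65 − 0.749 = 0.901 V.
k_n = μ_nC_ox · (W/L) = 6.4 mA/V².
Assume saturation: I_D = ½ k_n V_ov² = 0.5 × 6.4 × 0.901² = 2.6 mA, giving V_DS = V_DD − I_D R_D = 1.71 − 2.6 × 0.515 = 0.372 V.
But 0.372 V < V_ov = 0.901 V, so the device is actually in triode.
In triode I_D = k_n[V_ov V_DS − ½ V_DS²] and I_D = (V_DD − V_DS)/R_D. Equating: 1.65 V_DS² − 3.97 V_DS + 1.71 = 0, giving V_DS = 0.562 V (the root below V_ov).
I_D = (1.71 − 0.562) / 0.515 = 2.23 mA.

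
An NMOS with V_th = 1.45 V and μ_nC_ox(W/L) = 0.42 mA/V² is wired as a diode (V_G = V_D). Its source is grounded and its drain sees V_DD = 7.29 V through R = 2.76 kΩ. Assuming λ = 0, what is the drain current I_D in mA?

With gate tied to drain, V_GS = V_DS ≥ V_GS − V_th, so the device is in saturation.
KCL at the drain: ½ k_n (V_GS − V_th)² = (V_DD − V_GS)/R.
Let x = V_GS − 1.45. Then 0.58 x² + x − 5.84 = 0, giving x = 2.43 V (positive root), so V_GS = 3.88 V.
I_D = (V_DD − V_GS)/R = (7.29 − 3.88) / 2.76 = 1.24 mA.

I_D = 1.24 mA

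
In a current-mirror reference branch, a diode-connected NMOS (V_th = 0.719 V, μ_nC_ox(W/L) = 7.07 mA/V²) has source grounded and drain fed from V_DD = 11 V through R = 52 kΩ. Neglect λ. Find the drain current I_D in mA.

With gate tied to drain, V_GS = V_DS ≥ V_GS − V_th, so the device is in saturation.
KCL at the drain: ½ k_n (V_GS − V_th)² = (V_DD − V_GS)/R.
Let x = V_GS − 0.719. Then 184 x² + x − 10.28 = 0, giving x = 0.234 V (positive root), so V_GS = 0.953 V.
I_D = (V_DD − V_GS)/R = (11 − 0.953) / 52 = 0.193 mA.

I_D = 0.193 mA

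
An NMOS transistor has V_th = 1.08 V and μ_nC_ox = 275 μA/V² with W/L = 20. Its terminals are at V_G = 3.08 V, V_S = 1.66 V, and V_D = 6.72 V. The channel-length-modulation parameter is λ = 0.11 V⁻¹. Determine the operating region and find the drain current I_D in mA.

V_GS = V_G − V_S = 3.08 − 1.66 = 1.42 V; V_DS = V_D − V_S = 6.72 − 1.66 = 5.06 V.
k_n = μ_nC_ox · (W/L) = 5.5 mA/V².
V_ov = V_GS − V_th = 1.42 − 1.08 = 0.34 V.
Since V_DS = 5.06 V ≥ V_ov = 0.34 V, the device is in saturation.
I_D = ½ k_n V_ov² (1 + λ V_DS) = 0.5 × 5.5 × 0.34² × (1 + 0.11 × 5.06) = 0.495 mA.

Saturation; I_D = 0.495 mA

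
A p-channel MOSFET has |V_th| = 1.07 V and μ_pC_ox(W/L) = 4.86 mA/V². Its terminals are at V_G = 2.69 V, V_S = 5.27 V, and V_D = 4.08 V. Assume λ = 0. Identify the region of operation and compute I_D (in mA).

Triode; I_D = 5.29 mA

V_SG = V_S − V_G = 5.27 − 2.69 = 2.58 V; V_SD = V_S − V_D = 5.27 − 4.08 = 1.19 V.
V_ov = V_SG − |V_th| = 2.58 − 1.07 = 1.51 V.
Since V_SD = 1.19 V < V_ov = 1.51 V, the device is in the triode region.
I_D = k_p [V_ov · V_SD − ½ V_SD²] = 4.86 × [1.51 × 1.19 − 0.5 × 1.19²] = 5.29 mA.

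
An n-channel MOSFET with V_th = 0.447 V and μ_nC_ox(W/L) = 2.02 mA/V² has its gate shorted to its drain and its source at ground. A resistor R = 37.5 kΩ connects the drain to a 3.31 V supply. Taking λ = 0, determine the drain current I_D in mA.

I_D = 0.0694 mA

With gate tied to drain, V_GS = V_DS ≥ V_GS − V_th, so the device is in saturation.
KCL at the drain: ½ k_n (V_GS − V_th)² = (V_DD − V_GS)/R.
Let x = V_GS − 0.447. Then 37.9 x² + x − 2.863 = 0, giving x = 0.262 V (positive root), so V_GS = 0.709 V.
I_D = (V_DD − V_GS)/R = (3.31 − 0.709) / 37.5 = 0.0694 mA.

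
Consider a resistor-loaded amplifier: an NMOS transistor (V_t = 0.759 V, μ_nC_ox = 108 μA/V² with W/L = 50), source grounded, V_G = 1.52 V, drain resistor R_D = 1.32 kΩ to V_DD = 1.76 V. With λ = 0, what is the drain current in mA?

I_D = 1.08 mA

V_GS = V_G = 1.52 V, so V_ov = 1.52 − 0.759 = 0.761 V.
k_n = μ_nC_ox · (W/L) = 5.4 mA/V².
Assume saturation: I_D = ½ k_n V_ov² = 0.5 × 5.4 × 0.761² = 1.56 mA, giving V_DS = V_DD − I_D R_D = 1.76 − 1.56 × 1.32 = -0.304 V.
But -0.304 V < V_ov = 0.761 V, so the device is actually in triode.
In triode I_D = k_n[V_ov V_DS − ½ V_DS²] and I_D = (V_DD − V_DS)/R_D. Equating: 3.56 V_DS² − 6.424 V_DS + 1.76 = 0, giving V_DS = 0.337 V (the root below V_ov).
I_D = (1.76 − 0.337) / 1.32 = 1.08 mA.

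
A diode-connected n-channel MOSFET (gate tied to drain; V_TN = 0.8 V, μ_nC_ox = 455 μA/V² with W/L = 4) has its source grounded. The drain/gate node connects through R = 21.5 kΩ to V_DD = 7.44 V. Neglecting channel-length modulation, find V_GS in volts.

V_GS = 1.36 V

With gate tied to drain, V_GS = V_DS ≥ V_GS − V_TN, so the device is in saturation.
k_n = μ_nC_ox · (W/L) = 1.82 mA/V².
KCL at the drain: ½ k_n (V_GS − V_TN)² = (V_DD − V_GS)/R.
Let x = V_GS − 0.8. Then 19.6 x² + x − 6.64 = 0, giving x = 0.558 V (positive root), so V_GS = 1.36 V.
I_D = (V_DD − V_GS)/R = (7.44 − 1.36) / 21.5 = 0.283 mA.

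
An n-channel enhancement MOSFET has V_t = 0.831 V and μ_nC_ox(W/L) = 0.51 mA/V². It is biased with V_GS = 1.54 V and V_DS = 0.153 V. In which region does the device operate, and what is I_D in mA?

Triode; I_D = 0.0494 mA

V_ov = V_GS − V_t = 1.54 − 0.831 = 0.709 V.
Since V_DS = 0.153 V < V_ov = 0.709 V, the device is in the triode region.
I_D = k_n [V_ov · V_DS − ½ V_DS²] = 0.51 × [0.709 × 0.153 − 0.5 × 0.153²] = 0.0494 mA.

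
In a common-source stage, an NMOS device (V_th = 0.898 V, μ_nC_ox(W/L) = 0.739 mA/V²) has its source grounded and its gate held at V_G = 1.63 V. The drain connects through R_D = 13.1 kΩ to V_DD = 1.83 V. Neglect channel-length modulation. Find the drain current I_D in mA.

I_D = 0.119 mA

V_GS = V_G = 1.63 V, so V_ov = 1.63 − 0.898 = 0.732 V.
Assume saturation: I_D = ½ k_n V_ov² = 0.5 × 0.739 × 0.732² = 0.198 mA, giving V_DS = V_DD − I_D R_D = 1.83 − 0.198 × 13.1 = -0.764 V.
But -0.764 V < V_ov = 0.732 V, so the device is actually in triode.
In triode I_D = k_n[V_ov V_DS − ½ V_DS²] and I_D = (V_DD − V_DS)/R_D. Equating: 4.84 V_DS² − 8.086 V_DS + 1.83 = 0, giving V_DS = 0.27 V (the root below V_ov).
I_D = (1.83 − 0.27) / 13.1 = 0.119 mA.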